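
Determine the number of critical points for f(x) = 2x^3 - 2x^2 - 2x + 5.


Find where f'(x) = 0:
f(x) = 2x^3 - 2x^2 - 2x + 5
f'(x) = 6x^2 - 4x - 2
This is a quadratic in x. Use the discriminant to count real roots.
Discriminant = (-4)^2 - 4 * 6 * (-2)
= 16 - (-48)
= 64
Since discriminant > 0, f'(x) = 0 has 2 real solutions.
Number of critical points: 2

2


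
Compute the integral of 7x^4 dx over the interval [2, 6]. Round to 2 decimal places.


Find the antiderivative of 7x^4:
F(x) = 7/5 * x^5
Apply the Fundamental Theorem of Calculus:
F(6) - F(2)
= 7/5 * 6^5 - 7/5 * 2^5
= 7/5 * (7776 - 32)
= 7/5 * 7744
= 54208/5 = 10841.60

10841.60


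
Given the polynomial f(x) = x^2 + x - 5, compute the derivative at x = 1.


Differentiate term by term using power and sum rules:
f(x) = x^2 + x - 5
f'(x) = 2x + 1
Substitute x = 1:
f'(1) = 2 * 1 + 1
= 2 + 1
= 3

3


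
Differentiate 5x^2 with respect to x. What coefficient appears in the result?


We apply the power rule: d/dx [ax^n] = a*n * x^(n-1)
d/dx [5x^2]
= 5 * 2 * x^(2-1)
= 10x
The coefficient is 10

10


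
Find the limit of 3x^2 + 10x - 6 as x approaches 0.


Since polynomials are continuous, we use direct substitution.
lim(x->0) of 3x^2 + 10x - 6
= 3 * 0^2 + 10 * 0 - 6
= 0 + 0 - 6
= -6

-6


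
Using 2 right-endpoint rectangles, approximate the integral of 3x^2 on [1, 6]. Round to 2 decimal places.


Right Riemann sum uses right endpoints of each subinterval.
Interval: [1, 6], n = 2
dx = (6 - 1) / 2 = 5/2
Right endpoints: [7/2, 6]
f values: [147/4, 108]
Sum = dx * (sum of f values)
= 5/2 * 579/4
= 2895/8 ≈ 361.88

361.88


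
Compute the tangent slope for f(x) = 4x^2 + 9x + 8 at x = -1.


The slope of the tangent line equals f'(x) at the point.
f(x) = 4x^2 + 9x + 8
f'(x) = 8x + 9
At x = -1:
f'(-1) = 8 * (-1) + 9
= -8 + 9
= 1

1


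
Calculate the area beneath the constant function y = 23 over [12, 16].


The area under a constant function y = 23 is a rectangle.
Width = 16 - 12 = 4
Height = 23
Area = width * height
= 4 * 23
= 92

92


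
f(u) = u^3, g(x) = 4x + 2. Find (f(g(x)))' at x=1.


Using the chain rule: (f(g(x)))' = f'(g(x)) * g'(x)
First, find g(1):
g(1) = 4 * 1 + 2 = 6
Next, f'(u) = 3u^2
And g'(x) = 4
So f'(g(1)) * g'(1)
= 3 * 6^2 * 4
= 3 * 36 * 4
= 432

432


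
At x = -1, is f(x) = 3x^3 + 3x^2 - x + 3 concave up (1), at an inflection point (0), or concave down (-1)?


Concavity is determined by the sign of f''(x).
f(x) = 3x^3 + 3x^2 - x + 3
f'(x) = 9x^2 + 6x - 1
f''(x) = 18x + 6
f''(-1) = 18 * (-1) + 6
= -18 + 6
= -12
Since f''(-1) < 0, the function is concave down (-1)

-1


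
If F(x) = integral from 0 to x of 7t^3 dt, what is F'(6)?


By the Fundamental Theorem of Calculus (Part 1):
If F(x) = integral from 0 to x of f(t) dt, then F'(x) = f(x)
Here f(t) = 7t^3
So F'(x) = 7x^3
Evaluate at x = 6:
F'(6) = 7 * 6^3
= 7 * 216
= 1512

1512


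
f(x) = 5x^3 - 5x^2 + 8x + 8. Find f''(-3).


First derivative:
f'(x) = 15x^2 - 10x + 8
Second derivative:
f''(x) = 30x - 10
Substitute x = -3:
f''(-3) = 30 * (-3) - 10
= -90 - 10
= -100

-100


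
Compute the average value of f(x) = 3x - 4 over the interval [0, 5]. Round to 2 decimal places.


Average value = 1/(b-a) * integral from a to b of f(x) dx
First compute the integral of 3x - 4:
F(x) = (3/2)x^2 - 4x
F(5) = 3/2 * 25 - 4 * 5 = 35/2
F(0) = 3/2 * 0 - 4 * 0 = 0
Integral = 35/2 - 0 = 35/2
Average = (35/2) / (5 - 0) = (35/2) / 5
= 7/2 = 3.50

3.50


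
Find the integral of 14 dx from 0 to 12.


The integral of a constant k over [a, b] equals k * (b - a).
integral from 0 to 12 of 14 dx
= 14 * (12 - 0)
= 14 * 12
= 168

168


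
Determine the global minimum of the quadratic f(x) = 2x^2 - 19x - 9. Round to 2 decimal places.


For a quadratic f(x) = ax^2 + bx + c with a > 0, the minimum is at the vertex.
Vertex x-coordinate: x = -b/(2a)
x = -(-19) / (2 * 2)
x = 19/4
Substitute back to find the minimum value:
f(19/4) = 2 * (19/4)^2 - 19 * (19/4) - 9
= 361/8 - 361/4 - 9
= -433/8 ≈ -54.13

-54.13


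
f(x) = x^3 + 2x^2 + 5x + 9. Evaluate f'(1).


Differentiate f(x) = x^3 + 2x^2 + 5x + 9 term by term:
f'(x) = 3x^2 + 4x + 5
Substitute x = 1:
f'(1) = 3 * 1^2 + 4 * 1 + 5
= 3 + 4 + 5
= 12

12


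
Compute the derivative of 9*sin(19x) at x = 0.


Apply the chain rule to differentiate 9*sin(19x):
d/dx [9*sin(19x)]
= 9 * cos(19x) * d/dx(19x)
= 9 * 19 * cos(19x)
= 171 * cos(19x)
Evaluate at x = 0:
= 171 * cos(0)
= 171 * 1
= 171

171


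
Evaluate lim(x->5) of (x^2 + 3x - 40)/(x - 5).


Direct substitution gives 0/0, so we factor the numerator.
Factor: (x^2 + 3x - 40) = (x - 5)(x + 8)
Cancel the common factor (x - 5):
(x^2 + 3x - 40)/(x - 5) = (x + 8)
Now substitute x = 5:
= (5) - (-8) = 13

13


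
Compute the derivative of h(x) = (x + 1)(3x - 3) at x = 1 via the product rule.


Let u(x) = x + 1 and v(x) = 3x - 3
u'(x) = 1
v'(x) = 3
Product rule: h'(x) = u'(x)*v(x) + u(x)*v'(x)
= 1 * (3x - 3) + (x + 1) * 3
At x = 1:
u(1) = 1 * 1 + 1 = 2
v(1) = 3 * 1 - 3 = 0
h'(1) = 1 * 0 + 2 * 3
= 0 + 6
= 6

6


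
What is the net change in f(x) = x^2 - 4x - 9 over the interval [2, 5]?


Net change = f(b) - f(a)
f(x) = x^2 - 4x - 9
Compute f(5):
f(5) = 1 * 5^2 - 4 * 5 - 9
= 25 - 20 - 9
= -4
Compute f(2):
f(2) = 1 * 2^2 - 4 * 2 - 9
= 4 - 8 - 9
= -13
Net change = -4 - (-13) = 9

9


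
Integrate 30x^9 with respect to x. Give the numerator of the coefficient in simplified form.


Apply the power rule for integration:
integral of ax^n dx = a/(n+1) * x^(n+1) + C
integral of 30x^9 dx
= 30/10 * x^10 + C
= 3 * x^10 + C
The coefficient in lowest terms is 3 = 3/1, so its numerator is 3

3


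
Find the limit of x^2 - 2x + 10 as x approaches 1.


Since polynomials are continuous, we use direct substitution.
lim(x->1) of x^2 - 2x + 10
= 1 * 1^2 - 2 * 1 + 10
= 1 - 2 + 10
= 9

9


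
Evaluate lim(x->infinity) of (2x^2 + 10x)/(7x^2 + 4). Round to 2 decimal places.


For limits at infinity with equal-degree polynomials,
we compare leading coefficients.
Numerator leading term: 2x^2
Denominator leading term: 7x^2
Divide both by x^2:
lim = (2 + 10/x) / (7 + 4/x^2)
As x -> infinity, the 1/x and 1/x^2 terms vanish:
= 2/7 ≈ 0.29

0.29


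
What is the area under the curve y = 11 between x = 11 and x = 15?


The area under a constant function y = 11 is a rectangle.
Width = 15 - 11 = 4
Height = 11
Area = width * height
= 4 * 11
= 44

44


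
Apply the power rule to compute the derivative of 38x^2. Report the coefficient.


We apply the power rule: d/dx [ax^n] = a*n * x^(n-1)
d/dx [38x^2]
= 38 * 2 * x^(2-1)
= 76x
The coefficient is 76

76


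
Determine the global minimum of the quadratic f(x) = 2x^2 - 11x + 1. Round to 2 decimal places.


For a quadratic f(x) = ax^2 + bx + c with a > 0, the minimum is at the vertex.
Vertex x-coordinate: x = -b/(2a)
x = -(-11) / (2 * 2)
x = 11/4
Substitute back to find the minimum value:
f(11/4) = 2 * (11/4)^2 - 11 * (11/4) + 1
= 121/8 - 121/4 + 1
= -113/8 ≈ -14.13

-14.13


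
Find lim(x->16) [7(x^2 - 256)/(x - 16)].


Direct substitution gives 0/0, so we factor the numerator.
Factor: 7(x^2 - 256) = 7 * (x - 16)(x + 16)
Cancel the common factor (x - 16):
7(x^2 - 256)/(x - 16) = 7 * (x + 16)
Now substitute x = 16:
= 7 * (16 + 16) = 224

224


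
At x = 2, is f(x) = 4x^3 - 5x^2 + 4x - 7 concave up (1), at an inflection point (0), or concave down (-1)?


Concavity is determined by the sign of f''(x).
f(x) = 4x^3 - 5x^2 + 4x - 7
f'(x) = 12x^2 - 10x + 4
f''(x) = 24x - 10
f''(2) = 24 * 2 - 10
= 48 - 10
= 38
Since f''(2) > 0, the function is concave up (1)

1


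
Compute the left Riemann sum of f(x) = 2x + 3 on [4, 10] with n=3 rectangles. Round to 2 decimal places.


Left Riemann sum uses left endpoints of each subinterval.
Interval: [4, 10], n = 3
dx = (10 - 4) / 3 = 2
Left endpoints: [4, 6, 8]
f values: [11, 15, 19]
Sum = dx * (sum of f values)
= 2 * 45
= 90 = 90.00

90.00


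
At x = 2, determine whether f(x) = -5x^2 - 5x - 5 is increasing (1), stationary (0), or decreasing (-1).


Compute f'(x) to determine behavior:
f'(x) = -10x - 5
f'(2) = -10 * 2 - 5
= -20 - 5
= -25
Since f'(2) < 0, the function is decreasing (-1)

-1


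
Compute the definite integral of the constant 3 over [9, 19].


The integral of a constant k over [a, b] equals k * (b - a).
integral from 9 to 19 of 3 dx
= 3 * (19 - 9)
= 3 * 10
= 30

30


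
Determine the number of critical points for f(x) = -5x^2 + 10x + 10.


Find where f'(x) = 0:
f'(x) = -10x + 10
Set f'(x) = 0:
-10x + 10 = 0
x = -10 / (-10) = 1
This is a linear equation in x, so there is exactly one solution.
Number of critical points: 1

1


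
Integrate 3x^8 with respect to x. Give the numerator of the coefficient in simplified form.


Apply the power rule for integration:
integral of ax^n dx = a/(n+1) * x^(n+1) + C
integral of 3x^8 dx
= 3/9 * x^9 + C
= 1/3 * x^9 + C
The coefficient in lowest terms is 1/3, and its numerator is 1

1


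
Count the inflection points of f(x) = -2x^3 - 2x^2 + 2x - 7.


Inflection points occur where f''(x) = 0 and concavity changes.
f(x) = -2x^3 - 2x^2 + 2x - 7
f'(x) = -6x^2 - 4x + 2
f''(x) = -12x - 4
Set f''(x) = 0:
-12x - 4 = 0
x = 4 / (-12) = -1/3
Since f''(x) is linear (degree 1), it changes sign at this point.
Therefore there is exactly 1 inflection point.

1


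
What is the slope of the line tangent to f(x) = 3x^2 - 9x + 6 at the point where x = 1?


The slope of the tangent line equals f'(x) at the point.
f(x) = 3x^2 - 9x + 6
f'(x) = 6x - 9
At x = 1:
f'(1) = 6 * 1 - 9
= 6 - 9
= -3

-3


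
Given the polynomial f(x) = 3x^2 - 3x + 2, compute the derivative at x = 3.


Differentiate term by term using power and sum rules:
f(x) = 3x^2 - 3x + 2
f'(x) = 6x - 3
Substitute x = 3:
f'(3) = 6 * 3 - 3
= 18 - 3
= 15

15


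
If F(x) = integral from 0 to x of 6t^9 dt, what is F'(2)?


By the Fundamental Theorem of Calculus (Part 1):
If F(x) = integral from 0 to x of f(t) dt, then F'(x) = f(x)
Here f(t) = 6t^9
So F'(x) = 6x^9
Evaluate at x = 2:
F'(2) = 6 * 2^9
= 6 * 512
= 3072

3072


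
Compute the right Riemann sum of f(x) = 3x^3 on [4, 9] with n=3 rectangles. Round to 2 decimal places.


Right Riemann sum uses right endpoints of each subinterval.
Interval: [4, 9], n = 3
dx = (9 - 4) / 3 = 5/3
Right endpoints: [17/3, 22/3, 9]
f values: [4913/9, 10648/9, 2187]
Sum = dx * (sum of f values)
= 5/3 * 3916
= 19580/3 ≈ 6526.67

6526.67


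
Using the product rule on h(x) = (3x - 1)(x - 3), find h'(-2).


Let u(x) = 3x - 1 and v(x) = x - 3
u'(x) = 3
v'(x) = 1
Product rule: h'(x) = u'(x)*v(x) + u(x)*v'(x)
= 3 * (x - 3) + (3x - 1) * 1
At x = -2:
u(-2) = 3 * (-2) - 1 = -7
v(-2) = 1 * (-2) - 3 = -5
h'(-2) = 3 * (-5) + (-7) * 1
= -15 - 7
= -22

-22


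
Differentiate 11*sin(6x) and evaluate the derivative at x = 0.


Apply the chain rule to differentiate 11*sin(6x):
d/dx [11*sin(6x)]
= 11 * cos(6x) * d/dx(6x)
= 11 * 6 * cos(6x)
= 66 * cos(6x)
Evaluate at x = 0:
= 66 * cos(0)
= 66 * 1
= 66

66


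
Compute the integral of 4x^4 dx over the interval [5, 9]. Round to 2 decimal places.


Find the antiderivative of 4x^4:
F(x) = 4/5 * x^5
Apply the Fundamental Theorem of Calculus:
F(9) - F(5)
= 4/5 * 9^5 - 4/5 * 5^5
= 4/5 * (59049 - 3125)
= 4/5 * 55924
= 223696/5 = 44739.20

44739.20


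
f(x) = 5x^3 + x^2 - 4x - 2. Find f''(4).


First derivative:
f'(x) = 15x^2 + 2x - 4
Second derivative:
f''(x) = 30x + 2
Substitute x = 4:
f''(4) = 30 * 4 + 2
= 120 + 2
= 122

122


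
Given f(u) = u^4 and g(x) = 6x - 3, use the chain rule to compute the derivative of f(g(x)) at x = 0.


Using the chain rule: (f(g(x)))' = f'(g(x)) * g'(x)
First, find g(0):
g(0) = 6 * 0 - 3 = -3
Next, f'(u) = 4u^3
And g'(x) = 6
So f'(g(0)) * g'(0)
= 4 * (-3)^3 * 6
= 4 * (-27) * 6
= -648

-648


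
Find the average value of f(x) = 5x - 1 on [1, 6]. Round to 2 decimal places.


Average value = 1/(b-a) * integral from a to b of f(x) dx
First compute the integral of 5x - 1:
F(x) = (5/2)x^2 - x
F(6) = 5/2 * 36 - 1 * 6 = 84
F(1) = 5/2 * 1 - 1 * 1 = 3/2
Integral = 84 - 3/2 = 165/2
Average = (165/2) / (6 - 1) = (165/2) / 5
= 33/2 = 16.50

16.50


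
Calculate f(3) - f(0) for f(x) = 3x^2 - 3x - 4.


Net change = f(b) - f(a)
f(x) = 3x^2 - 3x - 4
Compute f(3):
f(3) = 3 * 3^2 - 3 * 3 - 4
= 27 - 9 - 4
= 14
Compute f(0):
f(0) = 3 * 0^2 - 3 * 0 - 4
= 0 + 0 - 4
= -4
Net change = 14 - (-4) = 18

18


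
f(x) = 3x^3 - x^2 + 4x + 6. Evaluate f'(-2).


Differentiate f(x) = 3x^3 - x^2 + 4x + 6 term by term:
f'(x) = 9x^2 - 2x + 4
Substitute x = -2:
f'(-2) = 9 * (-2)^2 - 2 * (-2) + 4
= 36 + 4 + 4
= 44

44


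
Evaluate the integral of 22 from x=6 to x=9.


The integral of a constant k over [a, b] equals k * (b - a).
integral from 6 to 9 of 22 dx
= 22 * (9 - 6)
= 22 * 3
= 66

66


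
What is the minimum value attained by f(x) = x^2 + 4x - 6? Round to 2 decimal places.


For a quadratic f(x) = ax^2 + bx + c with a > 0, the minimum is at the vertex.
Vertex x-coordinate: x = -b/(2a)
x = -(4) / (2 * 1)
x = -4/2 = -2
Substitute back to find the minimum value:
f(-2) = 1 * (-2)^2 + 4 * (-2) - 6
= 4 - 8 - 6
= -10 = -10.00

-10.00


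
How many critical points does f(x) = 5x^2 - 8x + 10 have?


Find where f'(x) = 0:
f'(x) = 10x - 8
Set f'(x) = 0:
10x - 8 = 0
x = 8 / 10 = 4/5
This is a linear equation in x, so there is exactly one solution.
Number of critical points: 1

1


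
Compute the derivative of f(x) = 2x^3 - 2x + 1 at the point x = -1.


Differentiate f(x) = 2x^3 - 2x + 1 term by term:
f'(x) = 6x^2 - 2
Substitute x = -1:
f'(-1) = 6 * (-1)^2 + 0 * (-1) - 2
= 6 + 0 - 2
= 4

4


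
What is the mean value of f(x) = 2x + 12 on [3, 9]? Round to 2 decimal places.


Average value = 1/(b-a) * integral from a to b of f(x) dx
First compute the integral of 2x + 12:
F(x) = x^2 + 12x
F(9) = 1 * 81 + 12 * 9 = 189
F(3) = 1 * 9 + 12 * 3 = 45
Integral = 189 - 45 = 144
Average = 144 / (9 - 3) = 144 / 6
= 24 = 24.00

24.00


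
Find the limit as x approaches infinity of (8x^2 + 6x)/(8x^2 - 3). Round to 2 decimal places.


For limits at infinity with equal-degree polynomials,
we compare leading coefficients.
Numerator leading term: 8x^2
Denominator leading term: 8x^2
Divide both by x^2:
lim = (8 + 6/x) / (8 - 3/x^2)
As x -> infinity, the 1/x and 1/x^2 terms vanish:
= 8/8 = 1 = 1.00

1.00


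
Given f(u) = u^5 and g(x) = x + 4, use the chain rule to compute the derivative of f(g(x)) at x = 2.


Using the chain rule: (f(g(x)))' = f'(g(x)) * g'(x)
First, find g(2):
g(2) = 1 * 2 + 4 = 6
Next, f'(u) = 5u^4
And g'(x) = 1
So f'(g(2)) * g'(2)
= 5 * 6^4 * 1
= 5 * 1296 * 1
= 6480

6480


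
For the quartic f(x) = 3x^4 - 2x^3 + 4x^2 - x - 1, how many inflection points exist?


Inflection points occur where f''(x) = 0 and concavity changes.
f(x) = 3x^4 - 2x^3 + 4x^2 - x - 1
f'(x) = 12x^3 - 6x^2 + 8x - 1
f''(x) = 36x^2 - 12x + 8
This is a quadratic in x. Use the discriminant to count real roots.
Discriminant = (-12)^2 - 4 * 36 * 8
= 144 - 1152
= -1008
Since discriminant < 0, f''(x) = 0 has no real solutions.
Number of inflection points: 0

0


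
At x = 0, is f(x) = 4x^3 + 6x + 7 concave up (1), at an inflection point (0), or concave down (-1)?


Concavity is determined by the sign of f''(x).
f(x) = 4x^3 + 6x + 7
f'(x) = 12x^2 + 6
f''(x) = 24x
f''(0) = 24 * 0 + 0
= 0 + 0
= 0
f''(0) = 0, and f''(x) is linear with nonzero slope 24, so f'' changes sign at x = 0. Hence the function is at an inflection point (0)

0


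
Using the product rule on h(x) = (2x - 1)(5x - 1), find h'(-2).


Let u(x) = 2x - 1 and v(x) = 5x - 1
u'(x) = 2
v'(x) = 5
Product rule: h'(x) = u'(x)*v(x) + u(x)*v'(x)
= 2 * (5x - 1) + (2x - 1) * 5
At x = -2:
u(-2) = 2 * (-2) - 1 = -5
v(-2) = 5 * (-2) - 1 = -11
h'(-2) = 2 * (-11) + (-5) * 5
= -22 - 25
= -47

-47


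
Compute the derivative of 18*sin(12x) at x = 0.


Apply the chain rule to differentiate 18*sin(12x):
d/dx [18*sin(12x)]
= 18 * cos(12x) * d/dx(12x)
= 18 * 12 * cos(12x)
= 216 * cos(12x)
Evaluate at x = 0:
= 216 * cos(0)
= 216 * 1
= 216

216


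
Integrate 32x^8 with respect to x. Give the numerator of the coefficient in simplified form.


Apply the power rule for integration:
integral of ax^n dx = a/(n+1) * x^(n+1) + C
integral of 32x^8 dx
= 32/9 * x^9 + C
The coefficient in lowest terms is 32/9, and its numerator is 32

32


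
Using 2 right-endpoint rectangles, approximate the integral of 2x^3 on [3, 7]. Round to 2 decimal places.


Right Riemann sum uses right endpoints of each subinterval.
Interval: [3, 7], n = 2
dx = (7 - 3) / 2 = 2
Right endpoints: [5, 7]
f values: [250, 686]
Sum = dx * (sum of f values)
= 2 * 936
= 1872 = 1872.00

1872.00


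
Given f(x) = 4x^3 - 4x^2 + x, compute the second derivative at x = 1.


First derivative:
f'(x) = 12x^2 - 8x + 1
Second derivative:
f''(x) = 24x - 8
Substitute x = 1:
f''(1) = 24 * 1 - 8
= 24 - 8
= 16

16


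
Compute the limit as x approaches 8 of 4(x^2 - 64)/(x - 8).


Direct substitution gives 0/0, so we factor the numerator.
Factor: 4(x^2 - 64) = 4 * (x - 8)(x + 8)
Cancel the common factor (x - 8):
4(x^2 - 64)/(x - 8) = 4 * (x + 8)
Now substitute x = 8:
= 4 * (8 + 8) = 64

64


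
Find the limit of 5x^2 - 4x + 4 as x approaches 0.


Since polynomials are continuous, we use direct substitution.
lim(x->0) of 5x^2 - 4x + 4
= 5 * 0^2 - 4 * 0 + 4
= 0 + 0 + 4
= 4

4


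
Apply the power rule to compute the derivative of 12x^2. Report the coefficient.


We apply the power rule: d/dx [ax^n] = a*n * x^(n-1)
d/dx [12x^2]
= 12 * 2 * x^(2-1)
= 24x
The coefficient is 24

24


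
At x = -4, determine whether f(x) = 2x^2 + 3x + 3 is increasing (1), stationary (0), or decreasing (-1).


Compute f'(x) to determine behavior:
f'(x) = 4x + 3
f'(-4) = 4 * (-4) + 3
= -16 + 3
= -13
Since f'(-4) < 0, the function is decreasing (-1)

-1


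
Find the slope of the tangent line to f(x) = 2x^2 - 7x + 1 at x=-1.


The slope of the tangent line equals f'(x) at the point.
f(x) = 2x^2 - 7x + 1
f'(x) = 4x - 7
At x = -1:
f'(-1) = 4 * (-1) - 7
= -4 - 7
= -11

-11


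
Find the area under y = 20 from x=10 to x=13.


The area under a constant function y = 20 is a rectangle.
Width = 13 - 10 = 3
Height = 20
Area = width * height
= 3 * 20
= 60

60


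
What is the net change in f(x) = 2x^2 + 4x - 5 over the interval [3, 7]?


Net change = f(b) - f(a)
f(x) = 2x^2 + 4x - 5
Compute f(7):
f(7) = 2 * 7^2 + 4 * 7 - 5
= 98 + 28 - 5
= 121
Compute f(3):
f(3) = 2 * 3^2 + 4 * 3 - 5
= 18 + 12 - 5
= 25
Net change = 121 - 25 = 96

96


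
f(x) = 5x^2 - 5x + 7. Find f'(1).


Differentiate term by term using power and sum rules:
f(x) = 5x^2 - 5x + 7
f'(x) = 10x - 5
Substitute x = 1:
f'(1) = 10 * 1 - 5
= 10 - 5
= 5

5


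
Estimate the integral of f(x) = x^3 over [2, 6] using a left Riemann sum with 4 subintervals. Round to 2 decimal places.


Left Riemann sum uses left endpoints of each subinterval.
Interval: [2, 6], n = 4
dx = (6 - 2) / 4 = 1
Left endpoints: [2, 3, 4, 5]
f values: [8, 27, 64, 125]
Sum = dx * (sum of f values)
= 1 * 224
= 224 = 224.00

224.00


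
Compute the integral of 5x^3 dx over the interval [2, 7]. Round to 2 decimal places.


Find the antiderivative of 5x^3:
F(x) = 5/4 * x^4
Apply the Fundamental Theorem of Calculus:
F(7) - F(2)
= 5/4 * 7^4 - 5/4 * 2^4
= 5/4 * (2401 - 16)
= 5/4 * 2385
= 11925/4 = 2981.25

2981.25


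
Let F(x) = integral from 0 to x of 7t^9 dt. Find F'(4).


By the Fundamental Theorem of Calculus (Part 1):
If F(x) = integral from 0 to x of f(t) dt, then F'(x) = f(x)
Here f(t) = 7t^9
So F'(x) = 7x^9
Evaluate at x = 4:
F'(4) = 7 * 4^9
= 7 * 262144
= 1835008

1835008


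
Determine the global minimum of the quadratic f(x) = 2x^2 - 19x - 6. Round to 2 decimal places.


For a quadratic f(x) = ax^2 + bx + c with a > 0, the minimum is at the vertex.
Vertex x-coordinate: x = -b/(2a)
x = -(-19) / (2 * 2)
x = 19/4
Substitute back to find the minimum value:
f(19/4) = 2 * (19/4)^2 - 19 * (19/4) - 6
= 361/8 - 361/4 - 6
= -409/8 ≈ -51.13

-51.13


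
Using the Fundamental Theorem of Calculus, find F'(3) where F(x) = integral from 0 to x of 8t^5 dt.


By the Fundamental Theorem of Calculus (Part 1):
If F(x) = integral from 0 to x of f(t) dt, then F'(x) = f(x)
Here f(t) = 8t^5
So F'(x) = 8x^5
Evaluate at x = 3:
F'(3) = 8 * 3^5
= 8 * 243
= 1944

1944


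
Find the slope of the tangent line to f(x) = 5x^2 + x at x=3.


The slope of the tangent line equals f'(x) at the point.
f(x) = 5x^2 + x
f'(x) = 10x + 1
At x = 3:
f'(3) = 10 * 3 + 1
= 30 + 1
= 31

31


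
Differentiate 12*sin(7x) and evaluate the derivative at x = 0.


Apply the chain rule to differentiate 12*sin(7x):
d/dx [12*sin(7x)]
= 12 * cos(7x) * d/dx(7x)
= 12 * 7 * cos(7x)
= 84 * cos(7x)
Evaluate at x = 0:
= 84 * cos(0)
= 84 * 1
= 84

84


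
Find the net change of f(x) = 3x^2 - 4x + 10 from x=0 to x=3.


Net change = f(b) - f(a)
f(x) = 3x^2 - 4x + 10
Compute f(3):
f(3) = 3 * 3^2 - 4 * 3 + 10
= 27 - 12 + 10
= 25
Compute f(0):
f(0) = 3 * 0^2 - 4 * 0 + 10
= 0 + 0 + 10
= 10
Net change = 25 - 10 = 15

15


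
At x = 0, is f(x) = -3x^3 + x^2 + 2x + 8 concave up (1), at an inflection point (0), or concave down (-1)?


Concavity is determined by the sign of f''(x).
f(x) = -3x^3 + x^2 + 2x + 8
f'(x) = -9x^2 + 2x + 2
f''(x) = -18x + 2
f''(0) = -18 * 0 + 2
= 0 + 2
= 2
Since f''(0) > 0, the function is concave up (1)

1


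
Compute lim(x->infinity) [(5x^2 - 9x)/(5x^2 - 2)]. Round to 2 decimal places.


For limits at infinity with equal-degree polynomials,
we compare leading coefficients.
Numerator leading term: 5x^2
Denominator leading term: 5x^2
Divide both by x^2:
lim = (5 - 9/x) / (5 - 2/x^2)
As x -> infinity, the 1/x and 1/x^2 terms vanish:
= 5/5 = 1 = 1.00

1.00


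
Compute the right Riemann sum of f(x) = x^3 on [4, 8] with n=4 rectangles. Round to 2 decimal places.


Right Riemann sum uses right endpoints of each subinterval.
Interval: [4, 8], n = 4
dx = (8 - 4) / 4 = 1
Right endpoints: [5, 6, 7, 8]
f values: [125, 216, 343, 512]
Sum = dx * (sum of f values)
= 1 * 1196
= 1196 = 1196.00

1196.00


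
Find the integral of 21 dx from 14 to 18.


The integral of a constant k over [a, b] equals k * (b - a).
integral from 14 to 18 of 21 dx
= 21 * (18 - 14)
= 21 * 4
= 84

84


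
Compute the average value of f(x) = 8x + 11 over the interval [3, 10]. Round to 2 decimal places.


Average value = 1/(b-a) * integral from a to b of f(x) dx
First compute the integral of 8x + 11:
F(x) = 4x^2 + 11x
F(10) = 4 * 100 + 11 * 10 = 510
F(3) = 4 * 9 + 11 * 3 = 69
Integral = 510 - 69 = 441
Average = 441 / (10 - 3) = 441 / 7
= 63 = 63.00

63.00


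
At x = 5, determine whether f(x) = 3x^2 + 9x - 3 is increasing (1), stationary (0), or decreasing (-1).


Compute f'(x) to determine behavior:
f'(x) = 6x + 9
f'(5) = 6 * 5 + 9
= 30 + 9
= 39
Since f'(5) > 0, the function is increasing (1)

1


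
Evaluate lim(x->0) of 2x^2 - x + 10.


Since polynomials are continuous, we use direct substitution.
lim(x->0) of 2x^2 - x + 10
= 2 * 0^2 - 1 * 0 + 10
= 0 + 0 + 10
= 10

10


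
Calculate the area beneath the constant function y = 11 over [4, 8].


The area under a constant function y = 11 is a rectangle.
Width = 8 - 4 = 4
Height = 11
Area = width * height
= 4 * 11
= 44

44


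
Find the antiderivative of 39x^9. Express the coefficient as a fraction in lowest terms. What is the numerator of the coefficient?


Apply the power rule for integration:
integral of ax^n dx = a/(n+1) * x^(n+1) + C
integral of 39x^9 dx
= 39/10 * x^10 + C
The coefficient in lowest terms is 39/10, and its numerator is 39

39


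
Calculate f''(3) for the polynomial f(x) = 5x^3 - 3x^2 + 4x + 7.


First derivative:
f'(x) = 15x^2 - 6x + 4
Second derivative:
f''(x) = 30x - 6
Substitute x = 3:
f''(3) = 30 * 3 - 6
= 90 - 6
= 84

84


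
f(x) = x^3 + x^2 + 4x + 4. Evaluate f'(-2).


Differentiate f(x) = x^3 + x^2 + 4x + 4 term by term:
f'(x) = 3x^2 + 2x + 4
Substitute x = -2:
f'(-2) = 3 * (-2)^2 + 2 * (-2) + 4
= 12 - 4 + 4
= 12

12


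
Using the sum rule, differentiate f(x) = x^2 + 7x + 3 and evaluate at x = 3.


Differentiate term by term using power and sum rules:
f(x) = x^2 + 7x + 3
f'(x) = 2x + 7
Substitute x = 3:
f'(3) = 2 * 3 + 7
= 6 + 7
= 13

13


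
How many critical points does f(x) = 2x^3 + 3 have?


Find where f'(x) = 0:
f(x) = 2x^3 + 3
f'(x) = 6x^2
This is a quadratic in x. Use the discriminant to count real roots.
Discriminant = (0)^2 - 4 * 6 * 0
= 0 - 0
= 0
Since discriminant = 0, f'(x) = 0 has exactly 1 real solution.
Number of critical points: 1

1


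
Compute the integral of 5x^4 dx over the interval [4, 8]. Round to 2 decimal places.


Find the antiderivative of 5x^4:
F(x) = 5/5 * x^5
Apply the Fundamental Theorem of Calculus:
F(8) - F(4)
= 5/5 * 8^5 - 5/5 * 4^5
= 5/5 * (32768 - 1024)
= 5/5 * 31744
= 31744 = 31744.00

31744.00


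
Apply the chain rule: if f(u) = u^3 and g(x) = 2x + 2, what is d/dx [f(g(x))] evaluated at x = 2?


Using the chain rule: (f(g(x)))' = f'(g(x)) * g'(x)
First, find g(2):
g(2) = 2 * 2 + 2 = 6
Next, f'(u) = 3u^2
And g'(x) = 2
So f'(g(2)) * g'(2)
= 3 * 6^2 * 2
= 3 * 36 * 2
= 216

216


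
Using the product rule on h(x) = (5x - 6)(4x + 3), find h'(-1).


Let u(x) = 5x - 6 and v(x) = 4x + 3
u'(x) = 5
v'(x) = 4
Product rule: h'(x) = u'(x)*v(x) + u(x)*v'(x)
= 5 * (4x + 3) + (5x - 6) * 4
At x = -1:
u(-1) = 5 * (-1) - 6 = -11
v(-1) = 4 * (-1) + 3 = -1
h'(-1) = 5 * (-1) + (-11) * 4
= -5 - 44
= -49

-49


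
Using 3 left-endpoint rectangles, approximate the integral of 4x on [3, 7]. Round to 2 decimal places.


Left Riemann sum uses left endpoints of each subinterval.
Interval: [3, 7], n = 3
dx = (7 - 3) / 3 = 4/3
Left endpoints: [3, 13/3, 17/3]
f values: [12, 52/3, 68/3]
Sum = dx * (sum of f values)
= 4/3 * 52
= 208/3 ≈ 69.33

69.33


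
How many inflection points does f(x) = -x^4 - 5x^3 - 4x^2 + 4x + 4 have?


Inflection points occur where f''(x) = 0 and concavity changes.
f(x) = -x^4 - 5x^3 - 4x^2 + 4x + 4
f'(x) = -4x^3 - 15x^2 - 8x + 4
f''(x) = -12x^2 - 30x - 8
This is a quadratic in x. Use the discriminant to count real roots.
Discriminant = (-30)^2 - 4 * (-12) * (-8)
= 900 - 384
= 516
Since discriminant > 0, f''(x) = 0 has 2 distinct real solutions.
A quadratic with two distinct real roots changes sign at each root, so concavity changes at both.
Number of inflection points: 2

2


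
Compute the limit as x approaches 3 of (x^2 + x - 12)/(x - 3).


Direct substitution gives 0/0, so we factor the numerator.
Factor: (x^2 + x - 12) = (x - 3)(x + 4)
Cancel the common factor (x - 3):
(x^2 + x - 12)/(x - 3) = (x + 4)
Now substitute x = 3:
= (3) - (-4) = 7

7


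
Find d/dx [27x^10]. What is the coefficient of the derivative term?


We apply the power rule: d/dx [ax^n] = a*n * x^(n-1)
d/dx [27x^10]
= 27 * 10 * x^(10-1)
= 270x^9
The coefficient is 270

270


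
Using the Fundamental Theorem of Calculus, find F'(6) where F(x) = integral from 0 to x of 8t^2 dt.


By the Fundamental Theorem of Calculus (Part 1):
If F(x) = integral from 0 to x of f(t) dt, then F'(x) = f(x)
Here f(t) = 8t^2
So F'(x) = 8x^2
Evaluate at x = 6:
F'(6) = 8 * 6^2
= 8 * 36
= 288

288


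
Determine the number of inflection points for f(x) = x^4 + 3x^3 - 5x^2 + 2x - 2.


Inflection points occur where f''(x) = 0 and concavity changes.
f(x) = x^4 + 3x^3 - 5x^2 + 2x - 2
f'(x) = 4x^3 + 9x^2 - 10x + 2
f''(x) = 12x^2 + 18x - 10
This is a quadratic in x. Use the discriminant to count real roots.
Discriminant = (18)^2 - 4 * 12 * (-10)
= 324 - (-480)
= 804
Since discriminant > 0, f''(x) = 0 has 2 distinct real solutions.
A quadratic with two distinct real roots changes sign at each root, so concavity changes at both.
Number of inflection points: 2

2


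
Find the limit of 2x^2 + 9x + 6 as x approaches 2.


Since polynomials are continuous, we use direct substitution.
lim(x->2) of 2x^2 + 9x + 6
= 2 * 2^2 + 9 * 2 + 6
= 8 + 18 + 6
= 32

32


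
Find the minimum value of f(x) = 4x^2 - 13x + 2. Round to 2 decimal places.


For a quadratic f(x) = ax^2 + bx + c with a > 0, the minimum is at the vertex.
Vertex x-coordinate: x = -b/(2a)
x = -(-13) / (2 * 4)
x = 13/8
Substitute back to find the minimum value:
f(13/8) = 4 * (13/8)^2 - 13 * (13/8) + 2
= 169/16 - 169/8 + 2
= -137/16 ≈ -8.56

-8.56


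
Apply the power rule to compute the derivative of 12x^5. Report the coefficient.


We apply the power rule: d/dx [ax^n] = a*n * x^(n-1)
d/dx [12x^5]
= 12 * 5 * x^(5-1)
= 60x^4
The coefficient is 60

60


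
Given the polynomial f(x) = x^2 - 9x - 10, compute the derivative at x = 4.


Differentiate term by term using power and sum rules:
f(x) = x^2 - 9x - 10
f'(x) = 2x - 9
Substitute x = 4:
f'(4) = 2 * 4 - 9
= 8 - 9
= -1

-1


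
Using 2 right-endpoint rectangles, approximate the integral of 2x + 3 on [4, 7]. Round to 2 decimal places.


Right Riemann sum uses right endpoints of each subinterval.
Interval: [4, 7], n = 2
dx = (7 - 4) / 2 = 3/2
Right endpoints: [11/2, 7]
f values: [14, 17]
Sum = dx * (sum of f values)
= 3/2 * 31
= 93/2 = 46.50

46.50


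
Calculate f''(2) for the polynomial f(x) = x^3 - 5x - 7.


First derivative:
f'(x) = 3x^2 - 5
Second derivative:
f''(x) = 6x
Substitute x = 2:
f''(2) = 6 * 2 + 0
= 12 + 0
= 12

12


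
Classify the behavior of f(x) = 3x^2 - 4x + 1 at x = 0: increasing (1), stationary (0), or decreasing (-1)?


Compute f'(x) to determine behavior:
f'(x) = 6x - 4
f'(0) = 6 * 0 - 4
= 0 - 4
= -4
Since f'(0) < 0, the function is decreasing (-1)

-1


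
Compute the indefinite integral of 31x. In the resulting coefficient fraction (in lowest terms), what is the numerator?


Apply the power rule for integration:
integral of ax^n dx = a/(n+1) * x^(n+1) + C
integral of 31x dx
= 31/2 * x^2 + C
The coefficient in lowest terms is 31/2, and its numerator is 31

31


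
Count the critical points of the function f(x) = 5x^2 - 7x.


Find where f'(x) = 0:
f'(x) = 10x - 7
Set f'(x) = 0:
10x - 7 = 0
x = 7 / 10 = 7/10
This is a linear equation in x, so there is exactly one solution.
Number of critical points: 1

1


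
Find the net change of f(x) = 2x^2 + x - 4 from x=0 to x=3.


Net change = f(b) - f(a)
f(x) = 2x^2 + x - 4
Compute f(3):
f(3) = 2 * 3^2 + 1 * 3 - 4
= 18 + 3 - 4
= 17
Compute f(0):
f(0) = 2 * 0^2 + 1 * 0 - 4
= 0 + 0 - 4
= -4
Net change = 17 - (-4) = 21

21


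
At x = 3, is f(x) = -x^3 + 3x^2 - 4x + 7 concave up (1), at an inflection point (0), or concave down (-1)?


Concavity is determined by the sign of f''(x).
f(x) = -x^3 + 3x^2 - 4x + 7
f'(x) = -3x^2 + 6x - 4
f''(x) = -6x + 6
f''(3) = -6 * 3 + 6
= -18 + 6
= -12
Since f''(3) < 0, the function is concave down (-1)

-1


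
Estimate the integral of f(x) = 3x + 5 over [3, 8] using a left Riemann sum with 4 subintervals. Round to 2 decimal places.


Left Riemann sum uses left endpoints of each subinterval.
Interval: [3, 8], n = 4
dx = (8 - 3) / 4 = 5/4
Left endpoints: [3, 17/4, 11/2, 27/4]
f values: [14, 71/4, 43/2, 101/4]
Sum = dx * (sum of f values)
= 5/4 * 157/2
= 785/8 ≈ 98.13

98.13


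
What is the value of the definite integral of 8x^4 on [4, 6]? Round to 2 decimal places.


Find the antiderivative of 8x^4:
F(x) = 8/5 * x^5
Apply the Fundamental Theorem of Calculus:
F(6) - F(4)
= 8/5 * 6^5 - 8/5 * 4^5
= 8/5 * (7776 - 1024)
= 8/5 * 6752
= 54016/5 = 10803.20

10803.20


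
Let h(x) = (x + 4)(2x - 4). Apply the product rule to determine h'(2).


Let u(x) = x + 4 and v(x) = 2x - 4
u'(x) = 1
v'(x) = 2
Product rule: h'(x) = u'(x)*v(x) + u(x)*v'(x)
= 1 * (2x - 4) + (x + 4) * 2
At x = 2:
u(2) = 1 * 2 + 4 = 6
v(2) = 2 * 2 - 4 = 0
h'(2) = 1 * 0 + 6 * 2
= 0 + 12
= 12

12


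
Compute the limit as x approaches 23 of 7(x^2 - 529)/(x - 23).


Direct substitution gives 0/0, so we factor the numerator.
Factor: 7(x^2 - 529) = 7 * (x - 23)(x + 23)
Cancel the common factor (x - 23):
7(x^2 - 529)/(x - 23) = 7 * (x + 23)
Now substitute x = 23:
= 7 * (23 + 23) = 322

322


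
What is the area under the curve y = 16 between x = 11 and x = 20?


The area under a constant function y = 16 is a rectangle.
Width = 20 - 11 = 9
Height = 16
Area = width * height
= 9 * 16
= 144

144


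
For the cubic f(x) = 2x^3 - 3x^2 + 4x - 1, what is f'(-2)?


Differentiate f(x) = 2x^3 - 3x^2 + 4x - 1 term by term:
f'(x) = 6x^2 - 6x + 4
Substitute x = -2:
f'(-2) = 6 * (-2)^2 - 6 * (-2) + 4
= 24 + 12 + 4
= 40

40


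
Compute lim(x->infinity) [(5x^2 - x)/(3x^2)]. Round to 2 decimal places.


For limits at infinity with equal-degree polynomials,
we compare leading coefficients.
Numerator leading term: 5x^2
Denominator leading term: 3x^2
Divide both by x^2:
lim = (5 - 1/x) / (3)
As x -> infinity, the 1/x and 1/x^2 terms vanish:
= 5/3 ≈ 1.67

1.67


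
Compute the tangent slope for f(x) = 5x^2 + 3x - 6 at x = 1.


The slope of the tangent line equals f'(x) at the point.
f(x) = 5x^2 + 3x - 6
f'(x) = 10x + 3
At x = 1:
f'(1) = 10 * 1 + 3
= 10 + 3
= 13

13


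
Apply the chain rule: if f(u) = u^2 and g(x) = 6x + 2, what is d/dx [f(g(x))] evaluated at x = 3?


Using the chain rule: (f(g(x)))' = f'(g(x)) * g'(x)
First, find g(3):
g(3) = 6 * 3 + 2 = 20
Next, f'(u) = 2u
And g'(x) = 6
So f'(g(3)) * g'(3)
= 2 * 20 * 6
= 240

240


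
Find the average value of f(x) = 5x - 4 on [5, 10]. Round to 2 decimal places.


Average value = 1/(b-a) * integral from a to b of f(x) dx
First compute the integral of 5x - 4:
F(x) = (5/2)x^2 - 4x
F(10) = 5/2 * 100 - 4 * 10 = 210
F(5) = 5/2 * 25 - 4 * 5 = 85/2
Integral = 210 - 85/2 = 335/2
Average = (335/2) / (10 - 5) = (335/2) / 5
= 67/2 = 33.50

33.50


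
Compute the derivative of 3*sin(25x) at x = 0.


Apply the chain rule to differentiate 3*sin(25x):
d/dx [3*sin(25x)]
= 3 * cos(25x) * d/dx(25x)
= 3 * 25 * cos(25x)
= 75 * cos(25x)
Evaluate at x = 0:
= 75 * cos(0)
= 75 * 1
= 75

75


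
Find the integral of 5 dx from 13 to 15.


The integral of a constant k over [a, b] equals k * (b - a).
integral from 13 to 15 of 5 dx
= 5 * (15 - 13)
= 5 * 2
= 10

10


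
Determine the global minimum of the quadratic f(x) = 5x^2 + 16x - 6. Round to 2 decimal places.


For a quadratic f(x) = ax^2 + bx + c with a > 0, the minimum is at the vertex.
Vertex x-coordinate: x = -b/(2a)
x = -(16) / (2 * 5)
x = -16/10 = -8/5
Substitute back to find the minimum value:
f(-8/5) = 5 * (-8/5)^2 + 16 * (-8/5) - 6
= 64/5 - 128/5 - 6
= -94/5 = -18.80

-18.80


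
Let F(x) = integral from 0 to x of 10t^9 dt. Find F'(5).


By the Fundamental Theorem of Calculus (Part 1):
If F(x) = integral from 0 to x of f(t) dt, then F'(x) = f(x)
Here f(t) = 10t^9
So F'(x) = 10x^9
Evaluate at x = 5:
F'(5) = 10 * 5^9
= 10 * 1953125
= 19531250

19531250


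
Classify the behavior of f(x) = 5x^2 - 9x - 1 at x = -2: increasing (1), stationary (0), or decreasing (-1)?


Compute f'(x) to determine behavior:
f'(x) = 10x - 9
f'(-2) = 10 * (-2) - 9
= -20 - 9
= -29
Since f'(-2) < 0, the function is decreasing (-1)

-1


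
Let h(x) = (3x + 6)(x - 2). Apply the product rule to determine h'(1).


Let u(x) = 3x + 6 and v(x) = x - 2
u'(x) = 3
v'(x) = 1
Product rule: h'(x) = u'(x)*v(x) + u(x)*v'(x)
= 3 * (x - 2) + (3x + 6) * 1
At x = 1:
u(1) = 3 * 1 + 6 = 9
v(1) = 1 * 1 - 2 = -1
h'(1) = 3 * (-1) + 9 * 1
= -3 + 9
= 6

6


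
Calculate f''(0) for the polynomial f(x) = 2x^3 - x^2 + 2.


First derivative:
f'(x) = 6x^2 - 2x
Second derivative:
f''(x) = 12x - 2
Substitute x = 0:
f''(0) = 12 * 0 - 2
= 0 - 2
= -2

-2


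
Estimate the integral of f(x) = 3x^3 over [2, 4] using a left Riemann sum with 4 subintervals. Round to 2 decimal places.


Left Riemann sum uses left endpoints of each subinterval.
Interval: [2, 4], n = 4
dx = (4 - 2) / 4 = 1/2
Left endpoints: [2, 5/2, 3, 7/2]
f values: [24, 375/8, 81, 1029/8]
Sum = dx * (sum of f values)
= 1/2 * 561/2
= 561/4 = 140.25

140.25


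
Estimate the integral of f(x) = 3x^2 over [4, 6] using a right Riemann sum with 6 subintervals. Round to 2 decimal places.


Right Riemann sum uses right endpoints of each subinterval.
Interval: [4, 6], n = 6
dx = (6 - 4) / 6 = 1/3
Right endpoints: [13/3, 14/3, 5, 16/3, 17/3, 6]
f values: [169/3, 196/3, 75, 256/3, 289/3, 108]
Sum = dx * (sum of f values)
= 1/3 * 1459/3
= 1459/9 ≈ 162.11

162.11


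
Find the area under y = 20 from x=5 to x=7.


The area under a constant function y = 20 is a rectangle.
Width = 7 - 5 = 2
Height = 20
Area = width * height
= 2 * 20
= 40

40


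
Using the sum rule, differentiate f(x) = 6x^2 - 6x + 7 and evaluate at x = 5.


Differentiate term by term using power and sum rules:
f(x) = 6x^2 - 6x + 7
f'(x) = 12x - 6
Substitute x = 5:
f'(5) = 12 * 5 - 6
= 60 - 6
= 54

54


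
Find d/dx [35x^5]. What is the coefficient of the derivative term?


We apply the power rule: d/dx [ax^n] = a*n * x^(n-1)
d/dx [35x^5]
= 35 * 5 * x^(5-1)
= 175x^4
The coefficient is 175

175


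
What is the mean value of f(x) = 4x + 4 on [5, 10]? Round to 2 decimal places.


Average value = 1/(b-a) * integral from a to b of f(x) dx
First compute the integral of 4x + 4:
F(x) = 2x^2 + 4x
F(10) = 2 * 100 + 4 * 10 = 240
F(5) = 2 * 25 + 4 * 5 = 70
Integral = 240 - 70 = 170
Average = 170 / (10 - 5) = 170 / 5
= 34 = 34.00

34.00


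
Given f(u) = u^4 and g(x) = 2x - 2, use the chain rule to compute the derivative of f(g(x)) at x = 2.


Using the chain rule: (f(g(x)))' = f'(g(x)) * g'(x)
First, find g(2):
g(2) = 2 * 2 - 2 = 2
Next, f'(u) = 4u^3
And g'(x) = 2
So f'(g(2)) * g'(2)
= 4 * 2^3 * 2
= 4 * 8 * 2
= 64

64


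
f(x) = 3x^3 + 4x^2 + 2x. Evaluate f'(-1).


Differentiate f(x) = 3x^3 + 4x^2 + 2x term by term:
f'(x) = 9x^2 + 8x + 2
Substitute x = -1:
f'(-1) = 9 * (-1)^2 + 8 * (-1) + 2
= 9 - 8 + 2
= 3

3


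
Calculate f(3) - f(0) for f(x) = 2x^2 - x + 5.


Net change = f(b) - f(a)
f(x) = 2x^2 - x + 5
Compute f(3):
f(3) = 2 * 3^2 - 1 * 3 + 5
= 18 - 3 + 5
= 20
Compute f(0):
f(0) = 2 * 0^2 - 1 * 0 + 5
= 0 + 0 + 5
= 5
Net change = 20 - 5 = 15

15


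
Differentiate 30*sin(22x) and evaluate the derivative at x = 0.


Apply the chain rule to differentiate 30*sin(22x):
d/dx [30*sin(22x)]
= 30 * cos(22x) * d/dx(22x)
= 30 * 22 * cos(22x)
= 660 * cos(22x)
Evaluate at x = 0:
= 660 * cos(0)
= 660 * 1
= 660

660


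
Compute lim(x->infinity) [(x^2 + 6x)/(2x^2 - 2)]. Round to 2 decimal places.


For limits at infinity with equal-degree polynomials,
we compare leading coefficients.
Numerator leading term: x^2
Denominator leading term: 2x^2
Divide both by x^2:
lim = (1 + 6/x) / (2 - 2/x^2)
As x -> infinity, the 1/x and 1/x^2 terms vanish:
= 1/2 = 0.50

0.50


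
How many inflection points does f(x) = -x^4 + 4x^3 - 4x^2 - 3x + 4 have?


Inflection points occur where f''(x) = 0 and concavity changes.
f(x) = -x^4 + 4x^3 - 4x^2 - 3x + 4
f'(x) = -4x^3 + 12x^2 - 8x - 3
f''(x) = -12x^2 + 24x - 8
This is a quadratic in x. Use the discriminant to count real roots.
Discriminant = (24)^2 - 4 * (-12) * (-8)
= 576 - 384
= 192
Since discriminant > 0, f''(x) = 0 has 2 distinct real solutions.
A quadratic with two distinct real roots changes sign at each root, so concavity changes at both.
Number of inflection points: 2

2


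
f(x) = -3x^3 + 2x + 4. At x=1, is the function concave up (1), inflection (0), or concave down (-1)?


Concavity is determined by the sign of f''(x).
f(x) = -3x^3 + 2x + 4
f'(x) = -9x^2 + 2
f''(x) = -18x
f''(1) = -18 * 1 + 0
= -18 + 0
= -18
Since f''(1) < 0, the function is concave down (-1)

-1


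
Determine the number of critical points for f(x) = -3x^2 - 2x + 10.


Find where f'(x) = 0:
f'(x) = -6x - 2
Set f'(x) = 0:
-6x - 2 = 0
x = 2 / (-6) = -1/3
This is a linear equation in x, so there is exactly one solution.
Number of critical points: 1

1


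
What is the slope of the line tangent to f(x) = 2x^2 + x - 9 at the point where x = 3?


The slope of the tangent line equals f'(x) at the point.
f(x) = 2x^2 + x - 9
f'(x) = 4x + 1
At x = 3:
f'(3) = 4 * 3 + 1
= 12 + 1
= 13

13
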